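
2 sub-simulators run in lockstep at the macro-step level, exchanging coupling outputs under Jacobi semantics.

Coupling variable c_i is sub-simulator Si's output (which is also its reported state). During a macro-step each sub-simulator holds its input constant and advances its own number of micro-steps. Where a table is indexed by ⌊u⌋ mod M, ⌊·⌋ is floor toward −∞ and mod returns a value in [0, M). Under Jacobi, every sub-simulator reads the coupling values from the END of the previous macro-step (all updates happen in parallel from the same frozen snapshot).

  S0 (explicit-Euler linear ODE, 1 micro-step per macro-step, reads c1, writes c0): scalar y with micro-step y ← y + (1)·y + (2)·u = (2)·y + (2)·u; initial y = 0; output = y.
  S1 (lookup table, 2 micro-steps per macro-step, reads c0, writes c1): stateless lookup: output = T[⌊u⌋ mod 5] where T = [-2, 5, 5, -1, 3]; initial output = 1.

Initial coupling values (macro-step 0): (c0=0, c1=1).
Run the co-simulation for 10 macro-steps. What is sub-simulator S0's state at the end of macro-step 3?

S0 state at macro-step 3 = 10

macro 1: S0 reads c1=1 → after 1×micro: 2; S1 reads c0=0 → after 2×micro: -2 ⇒ (c0=2, c1=-2)
macro 2: S0 reads c1=-2 → after 1×micro: 0; S1 reads c0=2 → after 2×micro: 5 ⇒ (c0=0, c1=5)
macro 3: S0 reads c1=5 → after 1×micro: 10; S1 reads c0=0 → after 2×micro: -2 ⇒ (c0=10, c1=-2)
macro 4: S0 reads c1=-2 → after 1×micro: 16; S1 reads c0=10 → after 2×micro: -2 ⇒ (c0=16, c1=-2)
macro 5: S0 reads c1=-2 → after 1×micro: 28; S1 reads c0=16 → after 2×micro: 5 ⇒ (c0=28, c1=5)
macro 6: S0 reads c1=5 → after 1×micro: 66; S1 reads c0=28 → after 2×micro: -1 ⇒ (c0=66, c1=-1)
macro 7: S0 reads c1=-1 → after 1×micro: 130; S1 reads c0=66 → after 2×micro: 5 ⇒ (c0=130, c1=5)
macro 8: S0 reads c1=5 → after 1×micro: 270; S1 reads c0=130 → after 2×micro: -2 ⇒ (c0=270, c1=-2)
macro 9: S0 reads c1=-2 → after 1×micro: 536; S1 reads c0=270 → after 2×micro: -2 ⇒ (c0=536, c1=-2)
macro 10: S0 reads c1=-2 → after 1×micro: 1068; S1 reads c0=536 → after 2×micro: 5 ⇒ (c0=1068, c1=5)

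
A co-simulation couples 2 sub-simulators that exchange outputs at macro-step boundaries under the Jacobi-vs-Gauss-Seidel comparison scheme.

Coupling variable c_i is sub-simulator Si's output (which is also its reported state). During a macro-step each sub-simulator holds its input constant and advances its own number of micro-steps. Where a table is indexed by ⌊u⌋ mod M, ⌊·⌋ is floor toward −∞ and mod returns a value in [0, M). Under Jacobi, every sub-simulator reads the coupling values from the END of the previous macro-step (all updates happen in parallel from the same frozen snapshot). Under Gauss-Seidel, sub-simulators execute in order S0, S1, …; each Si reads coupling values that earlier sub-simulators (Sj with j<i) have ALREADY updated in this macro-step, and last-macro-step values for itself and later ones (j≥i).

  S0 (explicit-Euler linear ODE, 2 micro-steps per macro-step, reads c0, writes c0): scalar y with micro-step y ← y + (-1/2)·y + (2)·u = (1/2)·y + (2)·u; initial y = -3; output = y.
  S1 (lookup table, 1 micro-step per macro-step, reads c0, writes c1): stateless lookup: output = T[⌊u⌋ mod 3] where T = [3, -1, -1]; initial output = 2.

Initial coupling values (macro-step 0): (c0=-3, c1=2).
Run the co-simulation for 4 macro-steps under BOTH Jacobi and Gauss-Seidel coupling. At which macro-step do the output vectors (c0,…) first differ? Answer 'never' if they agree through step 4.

first divergence at macro-step: 1

[Jacobi] macro 1: S0 reads c0=-3 → after 2×micro: -39/4; S1 reads c0=-3 → after 1×micro: 3 ⇒ (c0=-39/4, c1=3)
[Jacobi] macro 2: S0 reads c0=-39/4 → after 2×micro: -507/16; S1 reads c0=-39/4 → after 1×micro: -1 ⇒ (c0=-507/16, c1=-1)
[Jacobi] macro 3: S0 reads c0=-507/16 → after 2×micro: -6591/64; S1 reads c0=-507/16 → after 1×micro: -1 ⇒ (c0=-6591/64, c1=-1)
[Jacobi] macro 4: S0 reads c0=-6591/64 → after 2×micro: -85683/256; S1 reads c0=-6591/64 → after 1×micro: -1 ⇒ (c0=-85683/256, c1=-1)
[Gauss-Seidel] macro 1: S0 reads c0=-3 → after 2×micro: -39/4; S1 reads c0=-39/4 → after 1×micro: -1 ⇒ (c0=-39/4, c1=-1)
[Gauss-Seidel] macro 2: S0 reads c0=-39/4 → after 2×micro: -507/16; S1 reads c0=-507/16 → after 1×micro: -1 ⇒ (c0=-507/16, c1=-1)
[Gauss-Seidel] macro 3: S0 reads c0=-507/16 → after 2×micro: -6591/64; S1 reads c0=-6591/64 → after 1×micro: -1 ⇒ (c0=-6591/64, c1=-1)
[Gauss-Seidel] macro 4: S0 reads c0=-6591/64 → after 2×micro: -85683/256; S1 reads c0=-85683/256 → after 1×micro: -1 ⇒ (c0=-85683/256, c1=-1)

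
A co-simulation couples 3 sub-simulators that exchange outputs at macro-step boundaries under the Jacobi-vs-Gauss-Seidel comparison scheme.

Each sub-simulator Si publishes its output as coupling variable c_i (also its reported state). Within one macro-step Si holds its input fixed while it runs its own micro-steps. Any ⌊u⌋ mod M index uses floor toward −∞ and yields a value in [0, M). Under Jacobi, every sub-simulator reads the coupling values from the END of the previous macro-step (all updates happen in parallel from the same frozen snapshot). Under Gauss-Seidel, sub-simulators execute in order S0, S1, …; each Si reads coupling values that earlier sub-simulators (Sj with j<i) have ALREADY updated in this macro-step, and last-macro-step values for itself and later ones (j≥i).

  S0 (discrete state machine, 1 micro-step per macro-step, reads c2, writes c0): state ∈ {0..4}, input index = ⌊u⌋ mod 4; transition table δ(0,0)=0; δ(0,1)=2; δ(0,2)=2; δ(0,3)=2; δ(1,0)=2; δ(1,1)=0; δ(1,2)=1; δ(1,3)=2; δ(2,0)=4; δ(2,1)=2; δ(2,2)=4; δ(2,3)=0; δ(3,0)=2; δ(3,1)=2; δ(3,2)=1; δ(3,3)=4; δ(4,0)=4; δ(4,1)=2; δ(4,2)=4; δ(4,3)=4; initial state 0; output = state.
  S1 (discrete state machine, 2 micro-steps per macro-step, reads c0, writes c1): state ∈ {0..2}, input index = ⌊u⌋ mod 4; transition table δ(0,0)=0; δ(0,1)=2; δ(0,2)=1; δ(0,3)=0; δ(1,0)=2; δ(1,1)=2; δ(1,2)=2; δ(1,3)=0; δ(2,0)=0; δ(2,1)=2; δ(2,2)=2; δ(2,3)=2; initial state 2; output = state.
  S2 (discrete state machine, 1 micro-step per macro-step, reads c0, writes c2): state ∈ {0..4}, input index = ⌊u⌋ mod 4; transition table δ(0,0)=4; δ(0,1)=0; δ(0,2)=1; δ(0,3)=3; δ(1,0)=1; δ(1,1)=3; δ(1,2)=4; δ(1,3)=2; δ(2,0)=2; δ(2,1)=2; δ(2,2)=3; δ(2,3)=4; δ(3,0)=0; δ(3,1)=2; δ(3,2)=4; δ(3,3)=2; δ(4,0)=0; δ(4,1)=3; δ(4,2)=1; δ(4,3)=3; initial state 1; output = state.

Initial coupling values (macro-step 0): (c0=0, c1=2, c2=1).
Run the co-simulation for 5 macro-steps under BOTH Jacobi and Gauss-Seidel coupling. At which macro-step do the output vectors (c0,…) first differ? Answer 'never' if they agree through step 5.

[Jacobi] macro 1: S0 reads c2=1 → after 1×micro: 2; S1 reads c0=0 → after 2×micro: 0; S2 reads c0=0 → after 1×micro: 1 ⇒ (c0=2, c1=0, c2=1)
[Jacobi] macro 2: S0 reads c2=1 → after 1×micro: 2; S1 reads c0=2 → after 2×micro: 2; S2 reads c0=2 → after 1×micro: 4 ⇒ (c0=2, c1=2, c2=4)
[Jacobi] macro 3: S0 reads c2=4 → after 1×micro: 4; S1 reads c0=2 → after 2×micro: 2; S2 reads c0=2 → after 1×micro: 1 ⇒ (c0=4, c1=2, c2=1)
[Jacobi] macro 4: S0 reads c2=1 → after 1×micro: 2; S1 reads c0=4 → after 2×micro: 0; S2 reads c0=4 → after 1×micro: 1 ⇒ (c0=2, c1=0, c2=1)
[Jacobi] macro 5: S0 reads c2=1 → after 1×micro: 2; S1 reads c0=2 → after 2×micro: 2; S2 reads c0=2 → after 1×micro: 4 ⇒ (c0=2, c1=2, c2=4)
[Gauss-Seidel] macro 1: S0 reads c2=1 → after 1×micro: 2; S1 reads c0=2 → after 2×micro: 2; S2 reads c0=2 → after 1×micro: 4 ⇒ (c0=2, c1=2, c2=4)
[Gauss-Seidel] macro 2: S0 reads c2=4 → after 1×micro: 4; S1 reads c0=4 → after 2×micro: 0; S2 reads c0=4 → after 1×micro: 0 ⇒ (c0=4, c1=0, c2=0)
[Gauss-Seidel] macro 3: S0 reads c2=0 → after 1×micro: 4; S1 reads c0=4 → after 2×micro: 0; S2 reads c0=4 → after 1×micro: 4 ⇒ (c0=4, c1=0, c2=4)
[Gauss-Seidel] macro 4: S0 reads c2=4 → after 1×micro: 4; S1 reads c0=4 → after 2×micro: 0; S2 reads c0=4 → after 1×micro: 0 ⇒ (c0=4, c1=0, c2=0)
[Gauss-Seidel] macro 5: S0 reads c2=0 → after 1×micro: 4; S1 reads c0=4 → after 2×micro: 0; S2 reads c0=4 → after 1×micro: 4 ⇒ (c0=4, c1=0, c2=4)

first divergence at macro-step: 1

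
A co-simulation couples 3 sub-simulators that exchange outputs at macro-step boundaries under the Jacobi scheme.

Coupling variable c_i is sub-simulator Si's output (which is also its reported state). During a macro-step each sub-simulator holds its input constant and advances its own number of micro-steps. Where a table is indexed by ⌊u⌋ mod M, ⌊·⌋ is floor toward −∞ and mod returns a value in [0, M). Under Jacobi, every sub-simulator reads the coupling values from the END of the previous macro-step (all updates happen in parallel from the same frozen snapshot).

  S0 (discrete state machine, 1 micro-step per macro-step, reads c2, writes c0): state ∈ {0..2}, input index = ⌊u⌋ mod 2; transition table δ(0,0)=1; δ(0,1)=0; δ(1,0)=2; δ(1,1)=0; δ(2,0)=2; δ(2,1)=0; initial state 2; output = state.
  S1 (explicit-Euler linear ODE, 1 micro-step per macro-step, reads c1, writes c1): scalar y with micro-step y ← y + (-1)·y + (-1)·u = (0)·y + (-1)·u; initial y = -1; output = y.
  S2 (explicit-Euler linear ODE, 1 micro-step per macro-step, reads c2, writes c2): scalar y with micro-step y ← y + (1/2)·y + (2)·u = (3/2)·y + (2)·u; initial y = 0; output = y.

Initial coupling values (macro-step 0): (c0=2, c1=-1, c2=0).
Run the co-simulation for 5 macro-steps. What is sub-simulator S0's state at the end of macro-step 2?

S0 state at macro-step 2 = 2

macro 1: S0 reads c2=0 → after 1×micro: 2; S1 reads c1=-1 → after 1×micro: 1; S2 reads c2=0 → after 1×micro: 0 ⇒ (c0=2, c1=1, c2=0)
macro 2: S0 reads c2=0 → after 1×micro: 2; S1 reads c1=1 → after 1×micro: -1; S2 reads c2=0 → after 1×micro: 0 ⇒ (c0=2, c1=-1, c2=0)
macro 3: S0 reads c2=0 → after 1×micro: 2; S1 reads c1=-1 → after 1×micro: 1; S2 reads c2=0 → after 1×micro: 0 ⇒ (c0=2, c1=1, c2=0)
macro 4: S0 reads c2=0 → after 1×micro: 2; S1 reads c1=1 → after 1×micro: -1; S2 reads c2=0 → after 1×micro: 0 ⇒ (c0=2, c1=-1, c2=0)
macro 5: S0 reads c2=0 → after 1×micro: 2; S1 reads c1=-1 → after 1×micro: 1; S2 reads c2=0 → after 1×micro: 0 ⇒ (c0=2, c1=1, c2=0)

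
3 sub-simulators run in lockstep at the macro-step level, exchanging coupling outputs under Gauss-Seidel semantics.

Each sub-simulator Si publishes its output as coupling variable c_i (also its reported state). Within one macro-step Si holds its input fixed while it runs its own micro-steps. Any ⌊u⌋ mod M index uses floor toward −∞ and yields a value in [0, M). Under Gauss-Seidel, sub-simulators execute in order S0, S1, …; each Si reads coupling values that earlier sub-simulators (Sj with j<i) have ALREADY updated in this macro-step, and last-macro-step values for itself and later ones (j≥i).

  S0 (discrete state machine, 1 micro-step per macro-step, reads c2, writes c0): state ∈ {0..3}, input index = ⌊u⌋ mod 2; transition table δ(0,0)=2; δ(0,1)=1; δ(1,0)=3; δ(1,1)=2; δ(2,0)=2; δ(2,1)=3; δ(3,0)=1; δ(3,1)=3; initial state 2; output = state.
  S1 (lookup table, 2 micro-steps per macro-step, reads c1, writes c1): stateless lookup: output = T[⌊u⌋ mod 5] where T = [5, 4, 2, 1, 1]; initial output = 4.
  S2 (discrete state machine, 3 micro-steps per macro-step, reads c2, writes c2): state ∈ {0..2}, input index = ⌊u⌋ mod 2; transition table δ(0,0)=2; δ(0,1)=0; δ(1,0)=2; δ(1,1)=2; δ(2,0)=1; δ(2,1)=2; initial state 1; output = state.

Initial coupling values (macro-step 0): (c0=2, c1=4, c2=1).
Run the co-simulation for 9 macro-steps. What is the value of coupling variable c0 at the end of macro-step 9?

macro 1: S0 reads c2=1 → after 1×micro: 3; S1 reads c1=4 → after 2×micro: 1; S2 reads c2=1 → after 3×micro: 2 ⇒ (c0=3, c1=1, c2=2)
macro 2: S0 reads c2=2 → after 1×micro: 1; S1 reads c1=1 → after 2×micro: 4; S2 reads c2=2 → after 3×micro: 1 ⇒ (c0=1, c1=4, c2=1)
macro 3: S0 reads c2=1 → after 1×micro: 2; S1 reads c1=4 → after 2×micro: 1; S2 reads c2=1 → after 3×micro: 2 ⇒ (c0=2, c1=1, c2=2)
macro 4: S0 reads c2=2 → after 1×micro: 2; S1 reads c1=1 → after 2×micro: 4; S2 reads c2=2 → after 3×micro: 1 ⇒ (c0=2, c1=4, c2=1)
macro 5: S0 reads c2=1 → after 1×micro: 3; S1 reads c1=4 → after 2×micro: 1; S2 reads c2=1 → after 3×micro: 2 ⇒ (c0=3, c1=1, c2=2)
macro 6: S0 reads c2=2 → after 1×micro: 1; S1 reads c1=1 → after 2×micro: 4; S2 reads c2=2 → after 3×micro: 1 ⇒ (c0=1, c1=4, c2=1)
macro 7: S0 reads c2=1 → after 1×micro: 2; S1 reads c1=4 → after 2×micro: 1; S2 reads c2=1 → after 3×micro: 2 ⇒ (c0=2, c1=1, c2=2)
macro 8: S0 reads c2=2 → after 1×micro: 2; S1 reads c1=1 → after 2×micro: 4; S2 reads c2=2 → after 3×micro: 1 ⇒ (c0=2, c1=4, c2=1)
macro 9: S0 reads c2=1 → after 1×micro: 3; S1 reads c1=4 → after 2×micro: 1; S2 reads c2=1 → after 3×micro: 2 ⇒ (c0=3, c1=1, c2=2)

c0 at macro-step 9 = 3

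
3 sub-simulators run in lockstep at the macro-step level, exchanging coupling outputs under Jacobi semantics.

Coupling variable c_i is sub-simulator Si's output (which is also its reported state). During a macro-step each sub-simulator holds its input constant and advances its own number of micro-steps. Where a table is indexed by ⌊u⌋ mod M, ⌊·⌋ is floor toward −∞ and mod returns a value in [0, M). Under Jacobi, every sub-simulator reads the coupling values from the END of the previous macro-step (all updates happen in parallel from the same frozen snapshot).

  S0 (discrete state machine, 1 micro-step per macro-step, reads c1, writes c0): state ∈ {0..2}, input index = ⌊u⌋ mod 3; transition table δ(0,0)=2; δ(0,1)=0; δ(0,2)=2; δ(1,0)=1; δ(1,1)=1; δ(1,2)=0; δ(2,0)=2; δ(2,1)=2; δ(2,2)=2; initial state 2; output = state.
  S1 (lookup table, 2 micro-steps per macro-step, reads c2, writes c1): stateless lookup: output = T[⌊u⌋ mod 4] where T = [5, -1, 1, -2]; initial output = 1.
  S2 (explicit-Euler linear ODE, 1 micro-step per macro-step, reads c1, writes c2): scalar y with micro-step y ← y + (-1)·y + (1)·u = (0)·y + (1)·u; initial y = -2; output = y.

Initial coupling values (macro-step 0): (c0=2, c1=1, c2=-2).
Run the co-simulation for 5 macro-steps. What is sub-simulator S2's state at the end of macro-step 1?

macro 1: S0 reads c1=1 → after 1×micro: 2; S1 reads c2=-2 → after 2×micro: 1; S2 reads c1=1 → after 1×micro: 1 ⇒ (c0=2, c1=1, c2=1)
macro 2: S0 reads c1=1 → after 1×micro: 2; S1 reads c2=1 → after 2×micro: -1; S2 reads c1=1 → after 1×micro: 1 ⇒ (c0=2, c1=-1, c2=1)
macro 3: S0 reads c1=-1 → after 1×micro: 2; S1 reads c2=1 → after 2×micro: -1; S2 reads c1=-1 → after 1×micro: -1 ⇒ (c0=2, c1=-1, c2=-1)
macro 4: S0 reads c1=-1 → after 1×micro: 2; S1 reads c2=-1 → after 2×micro: -2; S2 reads c1=-1 → after 1×micro: -1 ⇒ (c0=2, c1=-2, c2=-1)
macro 5: S0 reads c1=-2 → after 1×micro: 2; S1 reads c2=-1 → after 2×micro: -2; S2 reads c1=-2 → after 1×micro: -2 ⇒ (c0=2, c1=-2, c2=-2)

S2 state at macro-step 1 = 1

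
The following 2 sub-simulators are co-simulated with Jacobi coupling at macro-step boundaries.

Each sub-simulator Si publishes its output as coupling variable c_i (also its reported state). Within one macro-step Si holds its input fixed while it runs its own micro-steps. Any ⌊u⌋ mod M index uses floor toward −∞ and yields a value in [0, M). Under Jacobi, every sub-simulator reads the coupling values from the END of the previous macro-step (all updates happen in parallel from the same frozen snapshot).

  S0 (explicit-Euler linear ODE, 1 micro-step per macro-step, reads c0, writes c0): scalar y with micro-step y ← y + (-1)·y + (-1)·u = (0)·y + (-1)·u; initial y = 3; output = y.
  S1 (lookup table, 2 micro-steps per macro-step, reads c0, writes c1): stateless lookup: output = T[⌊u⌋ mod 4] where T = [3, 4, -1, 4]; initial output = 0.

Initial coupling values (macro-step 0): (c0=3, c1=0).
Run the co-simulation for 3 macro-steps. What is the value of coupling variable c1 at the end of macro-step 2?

c1 at macro-step 2 = 4

macro 1: S0 reads c0=3 → after 1×micro: -3; S1 reads c0=3 → after 2×micro: 4 ⇒ (c0=-3, c1=4)
macro 2: S0 reads c0=-3 → after 1×micro: 3; S1 reads c0=-3 → after 2×micro: 4 ⇒ (c0=3, c1=4)
macro 3: S0 reads c0=3 → after 1×micro: -3; S1 reads c0=3 → after 2×micro: 4 ⇒ (c0=-3, c1=4)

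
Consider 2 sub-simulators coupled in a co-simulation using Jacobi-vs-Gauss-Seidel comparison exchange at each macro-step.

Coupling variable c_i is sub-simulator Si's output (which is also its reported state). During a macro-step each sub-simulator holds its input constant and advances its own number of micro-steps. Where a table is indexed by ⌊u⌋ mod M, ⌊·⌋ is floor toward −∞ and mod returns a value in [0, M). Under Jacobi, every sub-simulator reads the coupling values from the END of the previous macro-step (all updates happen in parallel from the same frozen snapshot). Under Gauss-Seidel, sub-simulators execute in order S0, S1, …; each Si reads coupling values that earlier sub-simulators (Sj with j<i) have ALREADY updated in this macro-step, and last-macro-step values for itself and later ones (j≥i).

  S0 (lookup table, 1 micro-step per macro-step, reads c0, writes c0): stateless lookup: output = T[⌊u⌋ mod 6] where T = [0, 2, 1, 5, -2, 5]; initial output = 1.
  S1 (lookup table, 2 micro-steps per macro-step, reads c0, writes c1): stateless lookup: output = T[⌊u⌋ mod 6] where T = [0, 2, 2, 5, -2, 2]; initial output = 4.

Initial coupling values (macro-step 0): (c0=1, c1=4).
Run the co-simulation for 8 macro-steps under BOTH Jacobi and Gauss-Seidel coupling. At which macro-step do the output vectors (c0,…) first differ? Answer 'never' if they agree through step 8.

[Jacobi] macro 1: S0 reads c0=1 → after 1×micro: 2; S1 reads c0=1 → after 2×micro: 2 ⇒ (c0=2, c1=2)
[Jacobi] macro 2: S0 reads c0=2 → after 1×micro: 1; S1 reads c0=2 → after 2×micro: 2 ⇒ (c0=1, c1=2)
[Jacobi] macro 3: S0 reads c0=1 → after 1×micro: 2; S1 reads c0=1 → after 2×micro: 2 ⇒ (c0=2, c1=2)
[Jacobi] macro 4: S0 reads c0=2 → after 1×micro: 1; S1 reads c0=2 → after 2×micro: 2 ⇒ (c0=1, c1=2)
[Jacobi] macro 5: S0 reads c0=1 → after 1×micro: 2; S1 reads c0=1 → after 2×micro: 2 ⇒ (c0=2, c1=2)
[Jacobi] macro 6: S0 reads c0=2 → after 1×micro: 1; S1 reads c0=2 → after 2×micro: 2 ⇒ (c0=1, c1=2)
[Jacobi] macro 7: S0 reads c0=1 → after 1×micro: 2; S1 reads c0=1 → after 2×micro: 2 ⇒ (c0=2, c1=2)
[Jacobi] macro 8: S0 reads c0=2 → after 1×micro: 1; S1 reads c0=2 → after 2×micro: 2 ⇒ (c0=1, c1=2)
[Gauss-Seidel] macro 1: S0 reads c0=1 → after 1×micro: 2; S1 reads c0=2 → after 2×micro: 2 ⇒ (c0=2, c1=2)
[Gauss-Seidel] macro 2: S0 reads c0=2 → after 1×micro: 1; S1 reads c0=1 → after 2×micro: 2 ⇒ (c0=1, c1=2)
[Gauss-Seidel] macro 3: S0 reads c0=1 → after 1×micro: 2; S1 reads c0=2 → after 2×micro: 2 ⇒ (c0=2, c1=2)
[Gauss-Seidel] macro 4: S0 reads c0=2 → after 1×micro: 1; S1 reads c0=1 → after 2×micro: 2 ⇒ (c0=1, c1=2)
[Gauss-Seidel] macro 5: S0 reads c0=1 → after 1×micro: 2; S1 reads c0=2 → after 2×micro: 2 ⇒ (c0=2, c1=2)
[Gauss-Seidel] macro 6: S0 reads c0=2 → after 1×micro: 1; S1 reads c0=1 → after 2×micro: 2 ⇒ (c0=1, c1=2)
[Gauss-Seidel] macro 7: S0 reads c0=1 → after 1×micro: 2; S1 reads c0=2 → after 2×micro: 2 ⇒ (c0=2, c1=2)
[Gauss-Seidel] macro 8: S0 reads c0=2 → after 1×micro: 1; S1 reads c0=1 → after 2×micro: 2 ⇒ (c0=1, c1=2)

first divergence at macro-step: never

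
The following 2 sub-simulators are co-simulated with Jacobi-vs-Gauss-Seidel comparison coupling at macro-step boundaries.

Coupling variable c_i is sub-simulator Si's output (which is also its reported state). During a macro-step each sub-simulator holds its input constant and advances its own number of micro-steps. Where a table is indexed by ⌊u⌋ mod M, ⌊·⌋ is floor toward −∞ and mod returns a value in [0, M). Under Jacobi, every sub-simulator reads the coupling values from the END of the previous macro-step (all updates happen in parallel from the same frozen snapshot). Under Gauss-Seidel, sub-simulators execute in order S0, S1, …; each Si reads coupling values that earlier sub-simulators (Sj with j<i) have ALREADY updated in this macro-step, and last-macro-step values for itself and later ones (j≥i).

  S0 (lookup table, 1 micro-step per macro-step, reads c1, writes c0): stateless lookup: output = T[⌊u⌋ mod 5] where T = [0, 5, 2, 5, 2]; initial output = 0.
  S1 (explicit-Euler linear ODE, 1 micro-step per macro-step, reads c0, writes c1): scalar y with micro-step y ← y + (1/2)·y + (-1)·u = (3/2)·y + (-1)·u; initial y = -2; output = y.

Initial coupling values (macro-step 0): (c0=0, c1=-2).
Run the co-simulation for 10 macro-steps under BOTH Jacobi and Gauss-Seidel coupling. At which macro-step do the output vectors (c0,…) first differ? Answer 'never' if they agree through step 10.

[Jacobi] macro 1: S0 reads c1=-2 → after 1×micro: 5; S1 reads c0=0 → after 1×micro: -3 ⇒ (c0=5, c1=-3)
[Jacobi] macro 2: S0 reads c1=-3 → after 1×micro: 2; S1 reads c0=5 → after 1×micro: -19/2 ⇒ (c0=2, c1=-19/2)
[Jacobi] macro 3: S0 reads c1=-19/2 → after 1×micro: 0; S1 reads c0=2 → after 1×micro: -65/4 ⇒ (c0=0, c1=-65/4)
[Jacobi] macro 4: S0 reads c1=-65/4 → after 1×micro: 5; S1 reads c0=0 → after 1×micro: -195/8 ⇒ (c0=5, c1=-195/8)
[Jacobi] macro 5: S0 reads c1=-195/8 → after 1×micro: 0; S1 reads c0=5 → after 1×micro: -665/16 ⇒ (c0=0, c1=-665/16)
[Jacobi] macro 6: S0 reads c1=-665/16 → after 1×micro: 5; S1 reads c0=0 → after 1×micro: -1995/32 ⇒ (c0=5, c1=-1995/32)
[Jacobi] macro 7: S0 reads c1=-1995/32 → after 1×micro: 2; S1 reads c0=5 → after 1×micro: -6305/64 ⇒ (c0=2, c1=-6305/64)
[Jacobi] macro 8: S0 reads c1=-6305/64 → after 1×micro: 5; S1 reads c0=2 → after 1×micro: -19171/128 ⇒ (c0=5, c1=-19171/128)
[Jacobi] macro 9: S0 reads c1=-19171/128 → after 1×micro: 0; S1 reads c0=5 → after 1×micro: -58793/256 ⇒ (c0=0, c1=-58793/256)
[Jacobi] macro 10: S0 reads c1=-58793/256 → after 1×micro: 0; S1 reads c0=0 → after 1×micro: -176379/512 ⇒ (c0=0, c1=-176379/512)
[Gauss-Seidel] macro 1: S0 reads c1=-2 → after 1×micro: 5; S1 reads c0=5 → after 1×micro: -8 ⇒ (c0=5, c1=-8)
[Gauss-Seidel] macro 2: S0 reads c1=-8 → after 1×micro: 2; S1 reads c0=2 → after 1×micro: -14 ⇒ (c0=2, c1=-14)
[Gauss-Seidel] macro 3: S0 reads c1=-14 → after 1×micro: 5; S1 reads c0=5 → after 1×micro: -26 ⇒ (c0=5, c1=-26)
[Gauss-Seidel] macro 4: S0 reads c1=-26 → after 1×micro: 2; S1 reads c0=2 → after 1×micro: -41 ⇒ (c0=2, c1=-41)
[Gauss-Seidel] macro 5: S0 reads c1=-41 → after 1×micro: 2; S1 reads c0=2 → after 1×micro: -127/2 ⇒ (c0=2, c1=-127/2)
[Gauss-Seidel] macro 6: S0 reads c1=-127/2 → after 1×micro: 5; S1 reads c0=5 → after 1×micro: -401/4 ⇒ (c0=5, c1=-401/4)
[Gauss-Seidel] macro 7: S0 reads c1=-401/4 → after 1×micro: 2; S1 reads c0=2 → after 1×micro: -1219/8 ⇒ (c0=2, c1=-1219/8)
[Gauss-Seidel] macro 8: S0 reads c1=-1219/8 → after 1×micro: 2; S1 reads c0=2 → after 1×micro: -3689/16 ⇒ (c0=2, c1=-3689/16)
[Gauss-Seidel] macro 9: S0 reads c1=-3689/16 → after 1×micro: 2; S1 reads c0=2 → after 1×micro: -11131/32 ⇒ (c0=2, c1=-11131/32)
[Gauss-Seidel] macro 10: S0 reads c1=-11131/32 → after 1×micro: 2; S1 reads c0=2 → after 1×micro: -33521/64 ⇒ (c0=2, c1=-33521/64)

first divergence at macro-step: 1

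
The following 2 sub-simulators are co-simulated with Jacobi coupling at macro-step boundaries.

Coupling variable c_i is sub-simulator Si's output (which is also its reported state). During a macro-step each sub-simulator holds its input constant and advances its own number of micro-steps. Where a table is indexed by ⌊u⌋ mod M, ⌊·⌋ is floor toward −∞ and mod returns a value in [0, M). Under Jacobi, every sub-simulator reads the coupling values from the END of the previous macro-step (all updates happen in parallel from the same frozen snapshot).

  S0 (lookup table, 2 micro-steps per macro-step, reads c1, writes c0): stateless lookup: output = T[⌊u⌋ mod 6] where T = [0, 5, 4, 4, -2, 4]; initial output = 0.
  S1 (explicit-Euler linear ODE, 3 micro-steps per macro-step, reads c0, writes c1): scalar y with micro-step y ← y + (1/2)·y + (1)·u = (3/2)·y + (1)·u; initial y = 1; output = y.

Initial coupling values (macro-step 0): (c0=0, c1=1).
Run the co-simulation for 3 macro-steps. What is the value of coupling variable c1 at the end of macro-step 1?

macro 1: S0 reads c1=1 → after 2×micro: 5; S1 reads c0=0 → after 3×micro: 27/8 ⇒ (c0=5, c1=27/8)
macro 2: S0 reads c1=27/8 → after 2×micro: 4; S1 reads c0=5 → after 3×micro: 2249/64 ⇒ (c0=4, c1=2249/64)
macro 3: S0 reads c1=2249/64 → after 2×micro: 4; S1 reads c0=4 → after 3×micro: 70451/512 ⇒ (c0=4, c1=70451/512)

c1 at macro-step 1 = 27/8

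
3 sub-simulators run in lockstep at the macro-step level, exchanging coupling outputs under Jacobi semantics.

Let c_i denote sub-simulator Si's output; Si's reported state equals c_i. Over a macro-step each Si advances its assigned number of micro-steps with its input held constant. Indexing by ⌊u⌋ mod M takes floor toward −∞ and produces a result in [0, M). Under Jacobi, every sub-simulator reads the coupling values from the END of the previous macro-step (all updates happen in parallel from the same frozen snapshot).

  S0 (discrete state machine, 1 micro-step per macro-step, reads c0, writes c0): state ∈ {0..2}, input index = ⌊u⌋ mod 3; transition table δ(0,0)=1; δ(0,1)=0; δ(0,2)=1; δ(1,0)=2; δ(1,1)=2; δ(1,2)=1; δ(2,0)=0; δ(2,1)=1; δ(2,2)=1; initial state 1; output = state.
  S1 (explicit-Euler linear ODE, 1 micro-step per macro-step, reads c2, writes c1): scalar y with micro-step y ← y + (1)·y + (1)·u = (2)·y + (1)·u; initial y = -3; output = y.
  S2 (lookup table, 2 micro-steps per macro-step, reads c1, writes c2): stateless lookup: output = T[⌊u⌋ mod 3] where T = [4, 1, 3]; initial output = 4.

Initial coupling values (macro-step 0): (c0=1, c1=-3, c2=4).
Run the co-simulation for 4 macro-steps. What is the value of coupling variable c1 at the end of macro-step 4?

c1 at macro-step 4 = 6

macro 1: S0 reads c0=1 → after 1×micro: 2; S1 reads c2=4 → after 1×micro: -2; S2 reads c1=-3 → after 2×micro: 4 ⇒ (c0=2, c1=-2, c2=4)
macro 2: S0 reads c0=2 → after 1×micro: 1; S1 reads c2=4 → after 1×micro: 0; S2 reads c1=-2 → after 2×micro: 1 ⇒ (c0=1, c1=0, c2=1)
macro 3: S0 reads c0=1 → after 1×micro: 2; S1 reads c2=1 → after 1×micro: 1; S2 reads c1=0 → after 2×micro: 4 ⇒ (c0=2, c1=1, c2=4)
macro 4: S0 reads c0=2 → after 1×micro: 1; S1 reads c2=4 → after 1×micro: 6; S2 reads c1=1 → after 2×micro: 1 ⇒ (c0=1, c1=6, c2=1)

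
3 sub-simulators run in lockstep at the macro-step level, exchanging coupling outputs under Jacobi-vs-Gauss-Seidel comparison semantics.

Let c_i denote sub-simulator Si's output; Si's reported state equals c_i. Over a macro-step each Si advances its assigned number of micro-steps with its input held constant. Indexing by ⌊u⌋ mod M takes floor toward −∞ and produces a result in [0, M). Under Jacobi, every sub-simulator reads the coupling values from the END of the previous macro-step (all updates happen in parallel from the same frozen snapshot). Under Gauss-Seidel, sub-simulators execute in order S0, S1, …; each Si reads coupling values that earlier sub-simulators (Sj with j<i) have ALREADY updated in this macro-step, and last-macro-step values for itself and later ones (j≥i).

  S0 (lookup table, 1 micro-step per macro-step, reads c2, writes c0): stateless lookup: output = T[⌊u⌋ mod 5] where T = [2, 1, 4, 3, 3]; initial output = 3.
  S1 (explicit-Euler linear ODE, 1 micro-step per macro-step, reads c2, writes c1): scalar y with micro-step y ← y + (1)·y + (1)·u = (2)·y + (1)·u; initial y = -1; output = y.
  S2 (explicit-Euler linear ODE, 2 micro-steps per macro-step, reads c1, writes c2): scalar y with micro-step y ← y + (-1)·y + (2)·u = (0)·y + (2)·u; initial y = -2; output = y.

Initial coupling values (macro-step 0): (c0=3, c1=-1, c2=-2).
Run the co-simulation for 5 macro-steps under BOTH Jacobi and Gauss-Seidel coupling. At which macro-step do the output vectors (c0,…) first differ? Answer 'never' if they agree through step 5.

first divergence at macro-step: 1

[Jacobi] macro 1: S0 reads c2=-2 → after 1×micro: 3; S1 reads c2=-2 → after 1×micro: -4; S2 reads c1=-1 → after 2×micro: -2 ⇒ (c0=3, c1=-4, c2=-2)
[Jacobi] macro 2: S0 reads c2=-2 → after 1×micro: 3; S1 reads c2=-2 → after 1×micro: -10; S2 reads c1=-4 → after 2×micro: -8 ⇒ (c0=3, c1=-10, c2=-8)
[Jacobi] macro 3: S0 reads c2=-8 → after 1×micro: 4; S1 reads c2=-8 → after 1×micro: -28; S2 reads c1=-10 → after 2×micro: -20 ⇒ (c0=4, c1=-28, c2=-20)
[Jacobi] macro 4: S0 reads c2=-20 → after 1×micro: 2; S1 reads c2=-20 → after 1×micro: -76; S2 reads c1=-28 → after 2×micro: -56 ⇒ (c0=2, c1=-76, c2=-56)
[Jacobi] macro 5: S0 reads c2=-56 → after 1×micro: 3; S1 reads c2=-56 → after 1×micro: -208; S2 reads c1=-76 → after 2×micro: -152 ⇒ (c0=3, c1=-208, c2=-152)
[Gauss-Seidel] macro 1: S0 reads c2=-2 → after 1×micro: 3; S1 reads c2=-2 → after 1×micro: -4; S2 reads c1=-4 → after 2×micro: -8 ⇒ (c0=3, c1=-4, c2=-8)
[Gauss-Seidel] macro 2: S0 reads c2=-8 → after 1×micro: 4; S1 reads c2=-8 → after 1×micro: -16; S2 reads c1=-16 → after 2×micro: -32 ⇒ (c0=4, c1=-16, c2=-32)
[Gauss-Seidel] macro 3: S0 reads c2=-32 → after 1×micro: 3; S1 reads c2=-32 → after 1×micro: -64; S2 reads c1=-64 → after 2×micro: -128 ⇒ (c0=3, c1=-64, c2=-128)
[Gauss-Seidel] macro 4: S0 reads c2=-128 → after 1×micro: 4; S1 reads c2=-128 → after 1×micro: -256; S2 reads c1=-256 → after 2×micro: -512 ⇒ (c0=4, c1=-256, c2=-512)
[Gauss-Seidel] macro 5: S0 reads c2=-512 → after 1×micro: 3; S1 reads c2=-512 → after 1×micro: -1024; S2 reads c1=-1024 → after 2×micro: -2048 ⇒ (c0=3, c1=-1024, c2=-2048)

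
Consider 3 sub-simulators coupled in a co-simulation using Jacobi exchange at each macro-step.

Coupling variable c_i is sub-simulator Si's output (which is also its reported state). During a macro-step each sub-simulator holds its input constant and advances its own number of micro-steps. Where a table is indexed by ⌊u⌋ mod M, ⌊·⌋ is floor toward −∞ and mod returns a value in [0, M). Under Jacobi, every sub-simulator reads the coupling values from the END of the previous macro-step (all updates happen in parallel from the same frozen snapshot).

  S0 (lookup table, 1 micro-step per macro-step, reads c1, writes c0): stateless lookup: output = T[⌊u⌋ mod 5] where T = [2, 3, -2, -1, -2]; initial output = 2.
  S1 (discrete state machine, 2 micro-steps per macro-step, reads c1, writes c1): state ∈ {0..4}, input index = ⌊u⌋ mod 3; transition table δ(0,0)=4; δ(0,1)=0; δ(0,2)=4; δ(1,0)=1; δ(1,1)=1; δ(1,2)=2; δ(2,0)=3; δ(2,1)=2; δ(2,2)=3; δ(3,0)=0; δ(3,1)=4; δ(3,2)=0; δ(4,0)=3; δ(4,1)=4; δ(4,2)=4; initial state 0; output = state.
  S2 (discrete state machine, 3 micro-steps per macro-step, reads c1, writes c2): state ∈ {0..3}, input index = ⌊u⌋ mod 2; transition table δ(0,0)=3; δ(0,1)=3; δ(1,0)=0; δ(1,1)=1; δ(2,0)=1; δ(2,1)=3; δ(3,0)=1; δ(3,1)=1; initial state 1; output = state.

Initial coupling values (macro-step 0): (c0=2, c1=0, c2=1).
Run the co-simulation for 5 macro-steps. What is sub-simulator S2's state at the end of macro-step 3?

macro 1: S0 reads c1=0 → after 1×micro: 2; S1 reads c1=0 → after 2×micro: 3; S2 reads c1=0 → after 3×micro: 1 ⇒ (c0=2, c1=3, c2=1)
macro 2: S0 reads c1=3 → after 1×micro: -1; S1 reads c1=3 → after 2×micro: 4; S2 reads c1=3 → after 3×micro: 1 ⇒ (c0=-1, c1=4, c2=1)
macro 3: S0 reads c1=4 → after 1×micro: -2; S1 reads c1=4 → after 2×micro: 4; S2 reads c1=4 → after 3×micro: 1 ⇒ (c0=-2, c1=4, c2=1)
macro 4: S0 reads c1=4 → after 1×micro: -2; S1 reads c1=4 → after 2×micro: 4; S2 reads c1=4 → after 3×micro: 1 ⇒ (c0=-2, c1=4, c2=1)
macro 5: S0 reads c1=4 → after 1×micro: -2; S1 reads c1=4 → after 2×micro: 4; S2 reads c1=4 → after 3×micro: 1 ⇒ (c0=-2, c1=4, c2=1)

S2 state at macro-step 3 = 1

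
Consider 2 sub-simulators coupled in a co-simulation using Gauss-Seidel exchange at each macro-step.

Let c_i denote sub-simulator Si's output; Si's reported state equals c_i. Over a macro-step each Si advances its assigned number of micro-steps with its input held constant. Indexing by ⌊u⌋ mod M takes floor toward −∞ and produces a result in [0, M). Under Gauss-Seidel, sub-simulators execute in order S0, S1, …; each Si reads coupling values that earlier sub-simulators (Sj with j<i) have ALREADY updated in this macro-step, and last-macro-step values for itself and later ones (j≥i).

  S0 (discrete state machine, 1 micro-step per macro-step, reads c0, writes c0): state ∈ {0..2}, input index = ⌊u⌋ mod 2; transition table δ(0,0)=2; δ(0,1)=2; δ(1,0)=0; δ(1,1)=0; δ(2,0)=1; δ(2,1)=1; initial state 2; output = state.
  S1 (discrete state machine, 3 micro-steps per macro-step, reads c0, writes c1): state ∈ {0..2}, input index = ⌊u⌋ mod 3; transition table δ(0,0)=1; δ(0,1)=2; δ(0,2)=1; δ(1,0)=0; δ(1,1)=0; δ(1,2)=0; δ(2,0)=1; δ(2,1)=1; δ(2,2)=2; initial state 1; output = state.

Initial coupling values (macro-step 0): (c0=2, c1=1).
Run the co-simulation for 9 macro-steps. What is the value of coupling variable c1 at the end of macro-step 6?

macro 1: S0 reads c0=2 → after 1×micro: 1; S1 reads c0=1 → after 3×micro: 1 ⇒ (c0=1, c1=1)
macro 2: S0 reads c0=1 → after 1×micro: 0; S1 reads c0=0 → after 3×micro: 0 ⇒ (c0=0, c1=0)
macro 3: S0 reads c0=0 → after 1×micro: 2; S1 reads c0=2 → after 3×micro: 1 ⇒ (c0=2, c1=1)
macro 4: S0 reads c0=2 → after 1×micro: 1; S1 reads c0=1 → after 3×micro: 1 ⇒ (c0=1, c1=1)
macro 5: S0 reads c0=1 → after 1×micro: 0; S1 reads c0=0 → after 3×micro: 0 ⇒ (c0=0, c1=0)
macro 6: S0 reads c0=0 → after 1×micro: 2; S1 reads c0=2 → after 3×micro: 1 ⇒ (c0=2, c1=1)
macro 7: S0 reads c0=2 → after 1×micro: 1; S1 reads c0=1 → after 3×micro: 1 ⇒ (c0=1, c1=1)
macro 8: S0 reads c0=1 → after 1×micro: 0; S1 reads c0=0 → after 3×micro: 0 ⇒ (c0=0, c1=0)
macro 9: S0 reads c0=0 → after 1×micro: 2; S1 reads c0=2 → after 3×micro: 1 ⇒ (c0=2, c1=1)

c1 at macro-step 6 = 1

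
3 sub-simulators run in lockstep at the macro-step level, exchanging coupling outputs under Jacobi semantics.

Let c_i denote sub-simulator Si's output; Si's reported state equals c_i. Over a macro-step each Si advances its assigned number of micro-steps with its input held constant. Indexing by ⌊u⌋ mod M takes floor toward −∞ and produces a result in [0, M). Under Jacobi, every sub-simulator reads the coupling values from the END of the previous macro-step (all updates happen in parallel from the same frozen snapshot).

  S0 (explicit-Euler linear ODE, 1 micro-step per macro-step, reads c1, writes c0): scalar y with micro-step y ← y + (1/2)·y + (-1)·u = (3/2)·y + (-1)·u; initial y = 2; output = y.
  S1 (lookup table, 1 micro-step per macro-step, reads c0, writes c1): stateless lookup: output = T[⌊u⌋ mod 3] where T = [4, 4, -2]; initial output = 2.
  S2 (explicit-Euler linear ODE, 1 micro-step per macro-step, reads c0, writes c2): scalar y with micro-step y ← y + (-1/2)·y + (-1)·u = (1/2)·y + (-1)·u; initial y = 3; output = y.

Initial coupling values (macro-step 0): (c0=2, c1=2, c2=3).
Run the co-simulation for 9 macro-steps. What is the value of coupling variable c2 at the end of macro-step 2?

c2 at macro-step 2 = -5/4

macro 1: S0 reads c1=2 → after 1×micro: 1; S1 reads c0=2 → after 1×micro: -2; S2 reads c0=2 → after 1×micro: -1/2 ⇒ (c0=1, c1=-2, c2=-1/2)
macro 2: S0 reads c1=-2 → after 1×micro: 7/2; S1 reads c0=1 → after 1×micro: 4; S2 reads c0=1 → after 1×micro: -5/4 ⇒ (c0=7/2, c1=4, c2=-5/4)
macro 3: S0 reads c1=4 → after 1×micro: 5/4; S1 reads c0=7/2 → after 1×micro: 4; S2 reads c0=7/2 → after 1×micro: -33/8 ⇒ (c0=5/4, c1=4, c2=-33/8)
macro 4: S0 reads c1=4 → after 1×micro: -17/8; S1 reads c0=5/4 → after 1×micro: 4; S2 reads c0=5/4 → after 1×micro: -53/16 ⇒ (c0=-17/8, c1=4, c2=-53/16)
macro 5: S0 reads c1=4 → after 1×micro: -115/16; S1 reads c0=-17/8 → after 1×micro: 4; S2 reads c0=-17/8 → after 1×micro: 15/32 ⇒ (c0=-115/16, c1=4, c2=15/32)
macro 6: S0 reads c1=4 → after 1×micro: -473/32; S1 reads c0=-115/16 → after 1×micro: 4; S2 reads c0=-115/16 → after 1×micro: 475/64 ⇒ (c0=-473/32, c1=4, c2=475/64)
macro 7: S0 reads c1=4 → after 1×micro: -1675/64; S1 reads c0=-473/32 → after 1×micro: 4; S2 reads c0=-473/32 → after 1×micro: 2367/128 ⇒ (c0=-1675/64, c1=4, c2=2367/128)
macro 8: S0 reads c1=4 → after 1×micro: -5537/128; S1 reads c0=-1675/64 → after 1×micro: 4; S2 reads c0=-1675/64 → after 1×micro: 9067/256 ⇒ (c0=-5537/128, c1=4, c2=9067/256)
macro 9: S0 reads c1=4 → after 1×micro: -17635/256; S1 reads c0=-5537/128 → after 1×micro: 4; S2 reads c0=-5537/128 → after 1×micro: 31215/512 ⇒ (c0=-17635/256, c1=4, c2=31215/512)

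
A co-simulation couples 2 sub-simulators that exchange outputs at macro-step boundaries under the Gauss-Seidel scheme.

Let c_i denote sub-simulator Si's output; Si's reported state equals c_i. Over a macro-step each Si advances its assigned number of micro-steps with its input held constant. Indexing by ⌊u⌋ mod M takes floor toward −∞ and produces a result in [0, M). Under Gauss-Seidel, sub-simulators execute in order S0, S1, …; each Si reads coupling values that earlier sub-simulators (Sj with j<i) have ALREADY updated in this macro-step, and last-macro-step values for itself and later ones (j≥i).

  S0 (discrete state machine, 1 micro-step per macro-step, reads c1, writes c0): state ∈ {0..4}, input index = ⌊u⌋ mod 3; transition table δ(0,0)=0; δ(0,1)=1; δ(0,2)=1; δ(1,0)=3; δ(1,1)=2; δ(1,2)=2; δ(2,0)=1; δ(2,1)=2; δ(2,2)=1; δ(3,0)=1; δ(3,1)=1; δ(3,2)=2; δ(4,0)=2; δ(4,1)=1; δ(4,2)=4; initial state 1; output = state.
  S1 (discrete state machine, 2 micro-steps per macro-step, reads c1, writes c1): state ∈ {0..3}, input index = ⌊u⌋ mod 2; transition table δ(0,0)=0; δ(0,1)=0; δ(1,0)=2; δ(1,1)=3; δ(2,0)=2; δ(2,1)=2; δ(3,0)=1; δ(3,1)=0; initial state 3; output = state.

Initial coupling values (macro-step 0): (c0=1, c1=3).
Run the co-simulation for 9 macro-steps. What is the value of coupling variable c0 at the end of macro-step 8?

c0 at macro-step 8 = 1

macro 1: S0 reads c1=3 → after 1×micro: 3; S1 reads c1=3 → after 2×micro: 0 ⇒ (c0=3, c1=0)
macro 2: S0 reads c1=0 → after 1×micro: 1; S1 reads c1=0 → after 2×micro: 0 ⇒ (c0=1, c1=0)
macro 3: S0 reads c1=0 → after 1×micro: 3; S1 reads c1=0 → after 2×micro: 0 ⇒ (c0=3, c1=0)
macro 4: S0 reads c1=0 → after 1×micro: 1; S1 reads c1=0 → after 2×micro: 0 ⇒ (c0=1, c1=0)
macro 5: S0 reads c1=0 → after 1×micro: 3; S1 reads c1=0 → after 2×micro: 0 ⇒ (c0=3, c1=0)
macro 6: S0 reads c1=0 → after 1×micro: 1; S1 reads c1=0 → after 2×micro: 0 ⇒ (c0=1, c1=0)
macro 7: S0 reads c1=0 → after 1×micro: 3; S1 reads c1=0 → after 2×micro: 0 ⇒ (c0=3, c1=0)
macro 8: S0 reads c1=0 → after 1×micro: 1; S1 reads c1=0 → after 2×micro: 0 ⇒ (c0=1, c1=0)
macro 9: S0 reads c1=0 → after 1×micro: 3; S1 reads c1=0 → after 2×micro: 0 ⇒ (c0=3, c1=0)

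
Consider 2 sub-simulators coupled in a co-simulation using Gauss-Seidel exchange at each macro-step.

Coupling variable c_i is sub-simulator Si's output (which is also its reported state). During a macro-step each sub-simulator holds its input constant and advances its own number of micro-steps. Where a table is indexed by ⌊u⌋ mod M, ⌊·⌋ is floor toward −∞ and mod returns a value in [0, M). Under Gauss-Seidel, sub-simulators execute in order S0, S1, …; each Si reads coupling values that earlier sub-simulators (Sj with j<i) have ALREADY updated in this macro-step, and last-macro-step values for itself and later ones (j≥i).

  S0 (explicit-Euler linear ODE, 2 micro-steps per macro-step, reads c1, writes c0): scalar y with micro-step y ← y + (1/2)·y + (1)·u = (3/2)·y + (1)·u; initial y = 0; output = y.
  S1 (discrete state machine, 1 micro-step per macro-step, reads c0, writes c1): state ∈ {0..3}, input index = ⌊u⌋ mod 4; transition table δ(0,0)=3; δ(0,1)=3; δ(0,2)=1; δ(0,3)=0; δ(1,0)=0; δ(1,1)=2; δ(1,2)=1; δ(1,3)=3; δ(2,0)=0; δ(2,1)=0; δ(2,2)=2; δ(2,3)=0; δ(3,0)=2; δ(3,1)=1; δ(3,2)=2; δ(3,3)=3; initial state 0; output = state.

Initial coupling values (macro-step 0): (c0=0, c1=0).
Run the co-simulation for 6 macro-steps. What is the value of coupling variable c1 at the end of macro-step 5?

c1 at macro-step 5 = 1

macro 1: S0 reads c1=0 → after 2×micro: 0; S1 reads c0=0 → after 1×micro: 3 ⇒ (c0=0, c1=3)
macro 2: S0 reads c1=3 → after 2×micro: 15/2; S1 reads c0=15/2 → after 1×micro: 3 ⇒ (c0=15/2, c1=3)
macro 3: S0 reads c1=3 → after 2×micro: 195/8; S1 reads c0=195/8 → after 1×micro: 2 ⇒ (c0=195/8, c1=2)
macro 4: S0 reads c1=2 → after 2×micro: 1915/32; S1 reads c0=1915/32 → after 1×micro: 0 ⇒ (c0=1915/32, c1=0)
macro 5: S0 reads c1=0 → after 2×micro: 17235/128; S1 reads c0=17235/128 → after 1×micro: 1 ⇒ (c0=17235/128, c1=1)
macro 6: S0 reads c1=1 → after 2×micro: 156395/512; S1 reads c0=156395/512 → after 1×micro: 2 ⇒ (c0=156395/512, c1=2)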